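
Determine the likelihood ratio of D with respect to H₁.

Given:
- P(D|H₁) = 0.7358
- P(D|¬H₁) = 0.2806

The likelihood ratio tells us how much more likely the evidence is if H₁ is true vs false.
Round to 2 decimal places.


Likelihood Ratio (LR) = P(D|H₁) / P(D|¬H₁)

LR = 0.7358 / 0.2806
   = 2.62

The evidence is 2.62 times more likely if H₁ is true than if H₁ is false.
Because LR exceeds 1, D is evidence for H₁.


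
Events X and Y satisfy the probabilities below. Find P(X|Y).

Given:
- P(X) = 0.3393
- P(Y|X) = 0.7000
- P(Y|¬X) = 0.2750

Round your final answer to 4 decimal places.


Bayes' theorem: P(X|Y) = P(Y|X) × P(X) / P(Y)

Step 1: Calculate P(Y) using law of total probability
P(Y) = P(Y|X)P(X) + P(Y|¬X)P(¬X)
     = 0.7000 × 0.3393 + 0.2750 × 0.6607
     = 0.23751000 + 0.18169250
     = 0.41920250

Step 2: Apply Bayes' theorem
P(X|Y) = P(Y|X) × P(X) / P(Y)
       = 0.23751000 / 0.41920250
       = 0.5666


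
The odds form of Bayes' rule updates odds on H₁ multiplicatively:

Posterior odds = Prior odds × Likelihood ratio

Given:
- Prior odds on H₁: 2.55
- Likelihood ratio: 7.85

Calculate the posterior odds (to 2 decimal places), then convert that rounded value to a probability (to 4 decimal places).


Step 1: Calculate posterior odds
Posterior odds = Prior odds × LR
               = 2.55 × 7.85
               = 20.02

Step 2: Convert to probability
P(H₁|E) = Posterior odds / (1 + Posterior odds)
       = 20.02 / (1 + 20.02)
       = 20.02 / 21.02
       = 0.9524

The evidence increased P(H₁) from 0.7183 to 0.9524.


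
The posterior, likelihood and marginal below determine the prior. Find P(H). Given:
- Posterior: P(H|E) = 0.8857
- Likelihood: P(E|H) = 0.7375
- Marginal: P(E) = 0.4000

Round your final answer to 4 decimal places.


From Bayes' theorem: P(H|E) = P(E|H) × P(H) / P(E)

Rearranging for P(H):
P(H) = P(H|E) × P(E) / P(E|H)
     = 0.8857 × 0.4000 / 0.7375
     = 0.35428000 / 0.7375
     = 0.4804


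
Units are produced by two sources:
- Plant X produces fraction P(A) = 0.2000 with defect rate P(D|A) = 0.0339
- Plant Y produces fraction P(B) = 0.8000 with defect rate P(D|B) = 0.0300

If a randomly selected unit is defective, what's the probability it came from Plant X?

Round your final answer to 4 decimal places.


Let A = from Plant X, D = defective

Given:
- P(A) = 0.2000, P(B) = 0.8000
- P(D|A) = 0.0339, P(D|B) = 0.0300

Step 1: Find P(D)
P(D) = P(D|A)P(A) + P(D|B)P(B)
     = 0.0339 × 0.2000 + 0.0300 × 0.8000
     = 0.00678000 + 0.02400000
     = 0.03078000

Step 2: Apply Bayes' theorem
P(A|D) = P(D|A)P(A) / P(D)
       = 0.00678000 / 0.03078000
       = 0.2203


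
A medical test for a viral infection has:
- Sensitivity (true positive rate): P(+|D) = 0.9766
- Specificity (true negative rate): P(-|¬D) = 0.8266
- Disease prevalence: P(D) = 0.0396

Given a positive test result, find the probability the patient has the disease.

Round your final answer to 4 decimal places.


Let D = has disease, + = positive test

Given:
- P(D) = 0.0396 (prevalence)
- P(+|D) = 0.9766 (sensitivity)
- P(-|¬D) = 0.8266 (specificity)
- P(+|¬D) = 0.1734 (false positive rate = 1 - specificity)

Step 1: Find P(+)
P(+) = P(+|D)P(D) + P(+|¬D)P(¬D)
     = 0.9766 × 0.0396 + 0.1734 × 0.9604
     = 0.03867336 + 0.16653336
     = 0.20520672

Step 2: Apply Bayes' theorem for P(D|+)
P(D|+) = P(+|D)P(D) / P(+)
       = 0.03867336 / 0.20520672
       = 0.1885


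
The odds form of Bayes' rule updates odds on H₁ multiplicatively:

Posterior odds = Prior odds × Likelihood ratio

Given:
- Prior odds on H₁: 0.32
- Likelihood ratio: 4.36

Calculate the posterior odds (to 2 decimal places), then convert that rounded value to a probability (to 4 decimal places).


Step 1: Calculate posterior odds
Posterior odds = Prior odds × LR
               = 0.32 × 4.36
               = 1.40

Step 2: Convert to probability
P(H₁|E) = Posterior odds / (1 + Posterior odds)
       = 1.40 / (1 + 1.40)
       = 1.40 / 2.40
       = 0.5833

The evidence increased P(H₁) from 0.2424 to 0.5833.


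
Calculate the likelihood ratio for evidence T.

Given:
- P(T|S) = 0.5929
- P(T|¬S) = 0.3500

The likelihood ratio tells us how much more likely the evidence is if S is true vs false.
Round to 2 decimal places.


Likelihood Ratio (LR) = P(T|S) / P(T|¬S)

LR = 0.5929 / 0.3500
   = 1.69

The evidence is 1.69 times more likely if S is true than if S is false.
Since LR > 1, the evidence supports S over ¬S.


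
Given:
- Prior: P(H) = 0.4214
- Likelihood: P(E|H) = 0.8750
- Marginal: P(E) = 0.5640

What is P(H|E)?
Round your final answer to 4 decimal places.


Using Bayes' theorem:

P(H|E) = P(E|H) × P(H) / P(E)
       = 0.8750 × 0.4214 / 0.5640
       = 0.36872500 / 0.5640
       = 0.6538

The evidence strengthens our belief in H.
Prior: 0.4214 → Posterior: 0.6538


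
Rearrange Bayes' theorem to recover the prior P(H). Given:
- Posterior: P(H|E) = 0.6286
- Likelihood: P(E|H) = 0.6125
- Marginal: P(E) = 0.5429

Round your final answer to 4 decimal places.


From Bayes' theorem: P(H|E) = P(E|H) × P(H) / P(E)

Rearranging for P(H):
P(H) = P(H|E) × P(E) / P(E|H)
     = 0.6286 × 0.5429 / 0.6125
     = 0.34126694 / 0.6125
     = 0.5572


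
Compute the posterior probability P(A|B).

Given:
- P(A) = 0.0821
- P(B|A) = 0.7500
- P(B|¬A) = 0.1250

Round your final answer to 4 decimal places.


Bayes' theorem: P(A|B) = P(B|A) × P(A) / P(B)

Step 1: Calculate P(B) using law of total probability
P(B) = P(B|A)P(A) + P(B|¬A)P(¬A)
     = 0.7500 × 0.0821 + 0.1250 × 0.9179
     = 0.06157500 + 0.11473750
     = 0.17631250

Step 2: Apply Bayes' theorem
P(A|B) = P(B|A) × P(A) / P(B)
       = 0.06157500 / 0.17631250
       = 0.3492


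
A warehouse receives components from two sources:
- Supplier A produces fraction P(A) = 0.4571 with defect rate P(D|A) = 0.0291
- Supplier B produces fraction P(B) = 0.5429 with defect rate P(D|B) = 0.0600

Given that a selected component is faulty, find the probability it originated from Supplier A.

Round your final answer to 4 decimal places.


Let A = from Supplier A, D = faulty

Given:
- P(A) = 0.4571, P(B) = 0.5429
- P(D|A) = 0.0291, P(D|B) = 0.0600

Step 1: Find P(D)
P(D) = P(D|A)P(A) + P(D|B)P(B)
     = 0.0291 × 0.4571 + 0.0600 × 0.5429
     = 0.01330161 + 0.03257400
     = 0.04587561

Step 2: Apply Bayes' theorem
P(A|D) = P(D|A)P(A) / P(D)
       = 0.01330161 / 0.04587561
       = 0.2899


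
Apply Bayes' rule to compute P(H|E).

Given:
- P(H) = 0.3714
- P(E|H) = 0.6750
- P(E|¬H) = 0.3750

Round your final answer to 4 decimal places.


Bayes' theorem: P(H|E) = P(E|H) × P(H) / P(E)

Step 1: Calculate P(E) using law of total probability
P(E) = P(E|H)P(H) + P(E|¬H)P(¬H)
     = 0.6750 × 0.3714 + 0.3750 × 0.6286
     = 0.25069500 + 0.23572500
     = 0.48642000

Step 2: Apply Bayes' theorem
P(H|E) = P(E|H) × P(H) / P(E)
       = 0.25069500 / 0.48642000
       = 0.5154


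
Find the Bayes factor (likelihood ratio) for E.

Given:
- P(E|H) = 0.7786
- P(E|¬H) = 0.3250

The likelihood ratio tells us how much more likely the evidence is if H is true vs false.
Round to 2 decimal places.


Likelihood Ratio (LR) = P(E|H) / P(E|¬H)

LR = 0.7786 / 0.3250
   = 2.40

The evidence is 2.40 times more likely if H is true than if H is false.
Since LR > 1, the evidence supports H over ¬H.


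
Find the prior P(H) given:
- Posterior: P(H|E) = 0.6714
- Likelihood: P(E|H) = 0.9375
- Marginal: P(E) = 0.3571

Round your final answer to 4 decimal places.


From Bayes' theorem: P(H|E) = P(E|H) × P(H) / P(E)

Rearranging for P(H):
P(H) = P(H|E) × P(E) / P(E|H)
     = 0.6714 × 0.3571 / 0.9375
     = 0.23975694 / 0.9375
     = 0.2557


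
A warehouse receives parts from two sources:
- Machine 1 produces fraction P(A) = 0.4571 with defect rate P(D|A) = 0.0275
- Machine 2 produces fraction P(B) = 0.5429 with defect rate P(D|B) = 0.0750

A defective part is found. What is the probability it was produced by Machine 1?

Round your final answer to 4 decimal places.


Let A = from Machine 1, D = defective

Given:
- P(A) = 0.4571, P(B) = 0.5429
- P(D|A) = 0.0275, P(D|B) = 0.0750

Step 1: Find P(D)
P(D) = P(D|A)P(A) + P(D|B)P(B)
     = 0.0275 × 0.4571 + 0.0750 × 0.5429
     = 0.01257025 + 0.04071750
     = 0.05328775

Step 2: Apply Bayes' theorem
P(A|D) = P(D|A)P(A) / P(D)
       = 0.01257025 / 0.05328775
       = 0.2359


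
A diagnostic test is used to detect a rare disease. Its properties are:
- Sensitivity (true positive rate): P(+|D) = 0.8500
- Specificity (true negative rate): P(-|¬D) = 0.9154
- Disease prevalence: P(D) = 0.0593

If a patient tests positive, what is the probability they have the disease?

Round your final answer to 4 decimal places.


Let D = has disease, + = positive test

Given:
- P(D) = 0.0593 (prevalence)
- P(+|D) = 0.8500 (sensitivity)
- P(-|¬D) = 0.9154 (specificity)
- P(+|¬D) = 0.0846 (false positive rate = 1 - specificity)

Step 1: Find P(+)
P(+) = P(+|D)P(D) + P(+|¬D)P(¬D)
     = 0.8500 × 0.0593 + 0.0846 × 0.9407
     = 0.05040500 + 0.07958322
     = 0.12998822

Step 2: Apply Bayes' theorem for P(D|+)
P(D|+) = P(+|D)P(D) / P(+)
       = 0.05040500 / 0.12998822
       = 0.3878


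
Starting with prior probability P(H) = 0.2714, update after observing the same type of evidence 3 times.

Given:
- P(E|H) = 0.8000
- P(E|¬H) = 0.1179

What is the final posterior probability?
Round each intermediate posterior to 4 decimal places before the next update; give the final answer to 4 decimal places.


Sequential Bayesian updating:

Initial prior: P(H) = 0.2714

Update 1:
  P(E) = 0.8000 × 0.2714 + 0.1179 × 0.7286 = 0.21712000 + 0.08590194 = 0.30302194
  P(H|E) = 0.21712000 / 0.30302194 = 0.7165

Update 2:
  P(E) = 0.8000 × 0.7165 + 0.1179 × 0.2835 = 0.57320000 + 0.03342465 = 0.60662465
  P(H|E) = 0.57320000 / 0.60662465 = 0.9449

Update 3:
  P(E) = 0.8000 × 0.9449 + 0.1179 × 0.0551 = 0.75592000 + 0.00649629 = 0.76241629
  P(H|E) = 0.75592000 / 0.76241629 = 0.9915

Final posterior: 0.9915


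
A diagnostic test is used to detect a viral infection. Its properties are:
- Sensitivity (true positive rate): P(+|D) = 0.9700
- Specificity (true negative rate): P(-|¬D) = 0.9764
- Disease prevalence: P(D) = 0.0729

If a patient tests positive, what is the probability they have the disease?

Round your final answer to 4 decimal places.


Let D = has disease, + = positive test

Given:
- P(D) = 0.0729 (prevalence)
- P(+|D) = 0.9700 (sensitivity)
- P(-|¬D) = 0.9764 (specificity)
- P(+|¬D) = 0.0236 (false positive rate = 1 - specificity)

Step 1: Find P(+)
P(+) = P(+|D)P(D) + P(+|¬D)P(¬D)
     = 0.9700 × 0.0729 + 0.0236 × 0.9271
     = 0.07071300 + 0.02187956
     = 0.09259256

Step 2: Apply Bayes' theorem for P(D|+)
P(D|+) = P(+|D)P(D) / P(+)
       = 0.07071300 / 0.09259256
       = 0.7637


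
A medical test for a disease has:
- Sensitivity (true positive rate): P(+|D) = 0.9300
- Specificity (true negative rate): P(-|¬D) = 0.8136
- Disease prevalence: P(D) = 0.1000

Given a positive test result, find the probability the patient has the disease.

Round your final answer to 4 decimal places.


Let D = has disease, + = positive test

Given:
- P(D) = 0.1000 (prevalence)
- P(+|D) = 0.9300 (sensitivity)
- P(-|¬D) = 0.8136 (specificity)
- P(+|¬D) = 0.1864 (false positive rate = 1 - specificity)

Step 1: Find P(+)
P(+) = P(+|D)P(D) + P(+|¬D)P(¬D)
     = 0.9300 × 0.1000 + 0.1864 × 0.9000
     = 0.09300000 + 0.16776000
     = 0.26076000

Step 2: Apply Bayes' theorem for P(D|+)
P(D|+) = P(+|D)P(D) / P(+)
       = 0.09300000 / 0.26076000
       = 0.3566


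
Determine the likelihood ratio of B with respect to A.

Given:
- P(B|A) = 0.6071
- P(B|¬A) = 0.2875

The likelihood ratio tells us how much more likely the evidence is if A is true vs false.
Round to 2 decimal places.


Likelihood Ratio (LR) = P(B|A) / P(B|¬A)

LR = 0.6071 / 0.2875
   = 2.11

The evidence is 2.11 times more likely if A is true than if A is false.
Since LR > 1, the evidence supports A over ¬A.


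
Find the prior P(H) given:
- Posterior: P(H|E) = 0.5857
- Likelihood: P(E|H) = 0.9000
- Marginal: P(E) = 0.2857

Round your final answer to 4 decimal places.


From Bayes' theorem: P(H|E) = P(E|H) × P(H) / P(E)

Rearranging for P(H):
P(H) = P(H|E) × P(E) / P(E|H)
     = 0.5857 × 0.2857 / 0.9000
     = 0.16733449 / 0.9000
     = 0.1859


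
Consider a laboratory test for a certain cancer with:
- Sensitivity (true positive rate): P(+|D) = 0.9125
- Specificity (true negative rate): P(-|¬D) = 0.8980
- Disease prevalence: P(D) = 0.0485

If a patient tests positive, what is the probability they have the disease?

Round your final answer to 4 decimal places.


Let D = has disease, + = positive test

Given:
- P(D) = 0.0485 (prevalence)
- P(+|D) = 0.9125 (sensitivity)
- P(-|¬D) = 0.8980 (specificity)
- P(+|¬D) = 0.1020 (false positive rate = 1 - specificity)

Step 1: Find P(+)
P(+) = P(+|D)P(D) + P(+|¬D)P(¬D)
     = 0.9125 × 0.0485 + 0.1020 × 0.9515
     = 0.04425625 + 0.09705300
     = 0.14130925

Step 2: Apply Bayes' theorem for P(D|+)
P(D|+) = P(+|D)P(D) / P(+)
       = 0.04425625 / 0.14130925
       = 0.3132


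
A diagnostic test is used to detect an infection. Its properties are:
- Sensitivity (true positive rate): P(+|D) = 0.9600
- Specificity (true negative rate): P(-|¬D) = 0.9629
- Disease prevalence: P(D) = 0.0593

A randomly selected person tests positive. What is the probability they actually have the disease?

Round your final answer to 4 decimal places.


Let D = has disease, + = positive test

Given:
- P(D) = 0.0593 (prevalence)
- P(+|D) = 0.9600 (sensitivity)
- P(-|¬D) = 0.9629 (specificity)
- P(+|¬D) = 0.0371 (false positive rate = 1 - specificity)

Step 1: Find P(+)
P(+) = P(+|D)P(D) + P(+|¬D)P(¬D)
     = 0.9600 × 0.0593 + 0.0371 × 0.9407
     = 0.05692800 + 0.03489997
     = 0.09182797

Step 2: Apply Bayes' theorem for P(D|+)
P(D|+) = P(+|D)P(D) / P(+)
       = 0.05692800 / 0.09182797
       = 0.6199


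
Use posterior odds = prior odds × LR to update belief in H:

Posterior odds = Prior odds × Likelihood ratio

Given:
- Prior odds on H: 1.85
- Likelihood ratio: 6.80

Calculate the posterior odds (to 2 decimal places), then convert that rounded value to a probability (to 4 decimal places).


Step 1: Calculate posterior odds
Posterior odds = Prior odds × LR
               = 1.85 × 6.80
               = 12.58

Step 2: Convert to probability
P(H|E) = Posterior odds / (1 + Posterior odds)
       = 12.58 / (1 + 12.58)
       = 12.58 / 13.58
       = 0.9264

The evidence increased P(H) from 0.6491 to 0.9264.


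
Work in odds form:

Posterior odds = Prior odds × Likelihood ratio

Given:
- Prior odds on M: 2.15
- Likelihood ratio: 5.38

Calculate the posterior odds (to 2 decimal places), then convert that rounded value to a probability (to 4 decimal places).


Step 1: Calculate posterior odds
Posterior odds = Prior odds × LR
               = 2.15 × 5.38
               = 11.57

Step 2: Convert to probability
P(M|E) = Posterior odds / (1 + Posterior odds)
       = 11.57 / (1 + 11.57)
       = 11.57 / 12.57
       = 0.9204

The evidence increased P(M) from 0.6825 to 0.9204.


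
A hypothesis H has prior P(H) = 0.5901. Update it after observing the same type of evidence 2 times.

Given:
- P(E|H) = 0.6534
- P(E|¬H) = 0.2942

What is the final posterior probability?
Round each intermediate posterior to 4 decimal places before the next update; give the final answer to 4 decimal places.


Sequential Bayesian updating:

Initial prior: P(H) = 0.5901

Update 1:
  P(E) = 0.6534 × 0.5901 + 0.2942 × 0.4099 = 0.38557134 + 0.12059258 = 0.50616392
  P(H|E) = 0.38557134 / 0.50616392 = 0.7618

Update 2:
  P(E) = 0.6534 × 0.7618 + 0.2942 × 0.2382 = 0.49776012 + 0.07007844 = 0.56783856
  P(H|E) = 0.49776012 / 0.56783856 = 0.8766

Final posterior: 0.8766


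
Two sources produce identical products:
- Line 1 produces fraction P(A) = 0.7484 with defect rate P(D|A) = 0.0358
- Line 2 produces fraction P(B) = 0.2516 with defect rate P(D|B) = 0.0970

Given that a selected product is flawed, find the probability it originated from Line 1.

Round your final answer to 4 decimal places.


Let A = from Line 1, D = flawed

Given:
- P(A) = 0.7484, P(B) = 0.2516
- P(D|A) = 0.0358, P(D|B) = 0.0970

Step 1: Find P(D)
P(D) = P(D|A)P(A) + P(D|B)P(B)
     = 0.0358 × 0.7484 + 0.0970 × 0.2516
     = 0.02679272 + 0.02440520
     = 0.05119792

Step 2: Apply Bayes' theorem
P(A|D) = P(D|A)P(A) / P(D)
       = 0.02679272 / 0.05119792
       = 0.5233


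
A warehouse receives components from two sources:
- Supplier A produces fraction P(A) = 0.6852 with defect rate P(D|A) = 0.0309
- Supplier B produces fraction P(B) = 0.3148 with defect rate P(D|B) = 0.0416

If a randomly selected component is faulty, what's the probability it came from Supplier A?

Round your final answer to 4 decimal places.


Let A = from Supplier A, D = faulty

Given:
- P(A) = 0.6852, P(B) = 0.3148
- P(D|A) = 0.0309, P(D|B) = 0.0416

Step 1: Find P(D)
P(D) = P(D|A)P(A) + P(D|B)P(B)
     = 0.0309 × 0.6852 + 0.0416 × 0.3148
     = 0.02117268 + 0.01309568
     = 0.03426836

Step 2: Apply Bayes' theorem
P(A|D) = P(D|A)P(A) / P(D)
       = 0.02117268 / 0.03426836
       = 0.6178


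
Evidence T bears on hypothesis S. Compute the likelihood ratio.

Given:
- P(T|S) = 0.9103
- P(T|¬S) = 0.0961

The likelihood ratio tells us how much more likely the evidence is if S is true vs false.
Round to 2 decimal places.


Likelihood Ratio (LR) = P(T|S) / P(T|¬S)

LR = 0.9103 / 0.0961
   = 9.47

The evidence is 9.47 times more likely if S is true than if S is false.
LR > 1, so observing T raises the odds in favor of S.


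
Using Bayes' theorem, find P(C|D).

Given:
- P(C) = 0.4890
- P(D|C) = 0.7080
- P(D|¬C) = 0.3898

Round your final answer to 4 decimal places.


Bayes' theorem: P(C|D) = P(D|C) × P(C) / P(D)

Step 1: Calculate P(D) using law of total probability
P(D) = P(D|C)P(C) + P(D|¬C)P(¬C)
     = 0.7080 × 0.4890 + 0.3898 × 0.5110
     = 0.34621200 + 0.19918780
     = 0.54539980

Step 2: Apply Bayes' theorem
P(C|D) = P(D|C) × P(C) / P(D)
       = 0.34621200 / 0.54539980
       = 0.6348


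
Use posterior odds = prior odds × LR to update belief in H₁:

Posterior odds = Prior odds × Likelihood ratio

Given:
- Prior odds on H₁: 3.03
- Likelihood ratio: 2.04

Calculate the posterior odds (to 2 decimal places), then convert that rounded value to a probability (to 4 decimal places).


Step 1: Calculate posterior odds
Posterior odds = Prior odds × LR
               = 3.03 × 2.04
               = 6.18

Step 2: Convert to probability
P(H₁|E) = Posterior odds / (1 + Posterior odds)
       = 6.18 / (1 + 6.18)
       = 6.18 / 7.18
       = 0.8607

The evidence increased P(H₁) from 0.7519 to 0.8607.


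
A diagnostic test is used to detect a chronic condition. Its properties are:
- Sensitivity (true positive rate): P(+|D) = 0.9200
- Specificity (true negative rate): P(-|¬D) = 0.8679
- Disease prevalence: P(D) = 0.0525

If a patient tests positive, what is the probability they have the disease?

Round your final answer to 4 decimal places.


Let D = has disease, + = positive test

Given:
- P(D) = 0.0525 (prevalence)
- P(+|D) = 0.9200 (sensitivity)
- P(-|¬D) = 0.8679 (specificity)
- P(+|¬D) = 0.1321 (false positive rate = 1 - specificity)

Step 1: Find P(+)
P(+) = P(+|D)P(D) + P(+|¬D)P(¬D)
     = 0.9200 × 0.0525 + 0.1321 × 0.9475
     = 0.04830000 + 0.12516475
     = 0.17346475

Step 2: Apply Bayes' theorem for P(D|+)
P(D|+) = P(+|D)P(D) / P(+)
       = 0.04830000 / 0.17346475
       = 0.2784


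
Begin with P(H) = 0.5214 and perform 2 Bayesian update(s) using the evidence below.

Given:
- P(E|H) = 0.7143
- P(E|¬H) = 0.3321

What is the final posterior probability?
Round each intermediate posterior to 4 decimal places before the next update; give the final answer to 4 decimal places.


Sequential Bayesian updating:

Initial prior: P(H) = 0.5214

Update 1:
  P(E) = 0.7143 × 0.5214 + 0.3321 × 0.4786 = 0.37243602 + 0.15894306 = 0.53137908
  P(H|E) = 0.37243602 / 0.53137908 = 0.7009

Update 2:
  P(E) = 0.7143 × 0.7009 + 0.3321 × 0.2991 = 0.50065287 + 0.09933111 = 0.59998398
  P(H|E) = 0.50065287 / 0.59998398 = 0.8344

Final posterior: 0.8344


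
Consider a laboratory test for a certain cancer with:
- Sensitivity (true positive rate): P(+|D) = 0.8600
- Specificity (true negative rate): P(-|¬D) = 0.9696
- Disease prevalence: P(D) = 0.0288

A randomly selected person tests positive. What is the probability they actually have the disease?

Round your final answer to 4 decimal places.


Let D = has disease, + = positive test

Given:
- P(D) = 0.0288 (prevalence)
- P(+|D) = 0.8600 (sensitivity)
- P(-|¬D) = 0.9696 (specificity)
- P(+|¬D) = 0.0304 (false positive rate = 1 - specificity)

Step 1: Find P(+)
P(+) = P(+|D)P(D) + P(+|¬D)P(¬D)
     = 0.8600 × 0.0288 + 0.0304 × 0.9712
     = 0.02476800 + 0.02952448
     = 0.05429248

Step 2: Apply Bayes' theorem for P(D|+)
P(D|+) = P(+|D)P(D) / P(+)
       = 0.02476800 / 0.05429248
       = 0.4562


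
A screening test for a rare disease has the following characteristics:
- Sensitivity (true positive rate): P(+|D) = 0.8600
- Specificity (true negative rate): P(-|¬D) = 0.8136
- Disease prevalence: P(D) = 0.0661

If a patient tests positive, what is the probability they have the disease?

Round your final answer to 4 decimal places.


Let D = has disease, + = positive test

Given:
- P(D) = 0.0661 (prevalence)
- P(+|D) = 0.8600 (sensitivity)
- P(-|¬D) = 0.8136 (specificity)
- P(+|¬D) = 0.1864 (false positive rate = 1 - specificity)

Step 1: Find P(+)
P(+) = P(+|D)P(D) + P(+|¬D)P(¬D)
     = 0.8600 × 0.0661 + 0.1864 × 0.9339
     = 0.05684600 + 0.17407896
     = 0.23092496

Step 2: Apply Bayes' theorem for P(D|+)
P(D|+) = P(+|D)P(D) / P(+)
       = 0.05684600 / 0.23092496
       = 0.2462


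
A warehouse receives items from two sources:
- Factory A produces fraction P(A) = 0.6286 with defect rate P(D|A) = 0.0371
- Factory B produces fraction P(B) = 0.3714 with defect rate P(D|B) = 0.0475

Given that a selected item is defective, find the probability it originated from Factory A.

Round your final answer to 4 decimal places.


Let A = from Factory A, D = defective

Given:
- P(A) = 0.6286, P(B) = 0.3714
- P(D|A) = 0.0371, P(D|B) = 0.0475

Step 1: Find P(D)
P(D) = P(D|A)P(A) + P(D|B)P(B)
     = 0.0371 × 0.6286 + 0.0475 × 0.3714
     = 0.02332106 + 0.01764150
     = 0.04096256

Step 2: Apply Bayes' theorem
P(A|D) = P(D|A)P(A) / P(D)
       = 0.02332106 / 0.04096256
       = 0.5693


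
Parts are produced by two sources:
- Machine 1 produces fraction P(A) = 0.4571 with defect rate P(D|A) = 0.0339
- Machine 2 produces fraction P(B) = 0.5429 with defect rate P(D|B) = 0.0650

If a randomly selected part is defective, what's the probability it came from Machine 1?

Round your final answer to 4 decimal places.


Let A = from Machine 1, D = defective

Given:
- P(A) = 0.4571, P(B) = 0.5429
- P(D|A) = 0.0339, P(D|B) = 0.0650

Step 1: Find P(D)
P(D) = P(D|A)P(A) + P(D|B)P(B)
     = 0.0339 × 0.4571 + 0.0650 × 0.5429
     = 0.01549569 + 0.03528850
     = 0.05078419

Step 2: Apply Bayes' theorem
P(A|D) = P(D|A)P(A) / P(D)
       = 0.01549569 / 0.05078419
       = 0.3051


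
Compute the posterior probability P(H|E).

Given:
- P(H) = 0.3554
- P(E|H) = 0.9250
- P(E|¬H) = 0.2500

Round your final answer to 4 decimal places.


Bayes' theorem: P(H|E) = P(E|H) × P(H) / P(E)

Step 1: Calculate P(E) using law of total probability
P(E) = P(E|H)P(H) + P(E|¬H)P(¬H)
     = 0.9250 × 0.3554 + 0.2500 × 0.6446
     = 0.32874500 + 0.16115000
     = 0.48989500

Step 2: Apply Bayes' theorem
P(H|E) = P(E|H) × P(H) / P(E)
       = 0.32874500 / 0.48989500
       = 0.6711


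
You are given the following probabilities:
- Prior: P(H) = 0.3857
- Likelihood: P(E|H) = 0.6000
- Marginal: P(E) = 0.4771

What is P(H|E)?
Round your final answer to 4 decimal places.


Using Bayes' theorem:

P(H|E) = P(E|H) × P(H) / P(E)
       = 0.6000 × 0.3857 / 0.4771
       = 0.23142000 / 0.4771
       = 0.4851

The evidence strengthens our belief in H.
Prior: 0.3857 → Posterior: 0.4851


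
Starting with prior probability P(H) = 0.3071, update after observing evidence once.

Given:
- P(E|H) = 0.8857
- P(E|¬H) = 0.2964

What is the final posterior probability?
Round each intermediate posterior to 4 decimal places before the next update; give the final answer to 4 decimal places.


Sequential Bayesian updating:

Initial prior: P(H) = 0.3071

Update 1:
  P(E) = 0.8857 × 0.3071 + 0.2964 × 0.6929 = 0.27199847 + 0.20537556 = 0.47737403
  P(H|E) = 0.27199847 / 0.47737403 = 0.5698

Final posterior: 0.5698


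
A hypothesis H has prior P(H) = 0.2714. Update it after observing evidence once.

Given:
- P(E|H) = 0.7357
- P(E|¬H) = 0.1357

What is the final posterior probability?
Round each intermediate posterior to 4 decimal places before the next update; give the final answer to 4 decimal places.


Sequential Bayesian updating:

Initial prior: P(H) = 0.2714

Update 1:
  P(E) = 0.7357 × 0.2714 + 0.1357 × 0.7286 = 0.19966898 + 0.09887102 = 0.29854000
  P(H|E) = 0.19966898 / 0.29854000 = 0.6688

Final posterior: 0.6688


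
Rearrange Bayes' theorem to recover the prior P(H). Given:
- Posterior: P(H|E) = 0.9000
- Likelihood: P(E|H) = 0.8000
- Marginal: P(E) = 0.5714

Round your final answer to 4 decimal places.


From Bayes' theorem: P(H|E) = P(E|H) × P(H) / P(E)

Rearranging for P(H):
P(H) = P(H|E) × P(E) / P(E|H)
     = 0.9000 × 0.5714 / 0.8000
     = 0.51426000 / 0.8000
     = 0.6428


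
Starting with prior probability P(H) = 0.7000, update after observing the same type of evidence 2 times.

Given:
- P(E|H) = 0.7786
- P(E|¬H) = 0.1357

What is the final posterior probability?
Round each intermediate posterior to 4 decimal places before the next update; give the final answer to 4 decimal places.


Sequential Bayesian updating:

Initial prior: P(H) = 0.7000

Update 1:
  P(E) = 0.7786 × 0.7000 + 0.1357 × 0.3000 = 0.54502000 + 0.04071000 = 0.58573000
  P(H|E) = 0.54502000 / 0.58573000 = 0.9305

Update 2:
  P(E) = 0.7786 × 0.9305 + 0.1357 × 0.0695 = 0.72448730 + 0.00943115 = 0.73391845
  P(H|E) = 0.72448730 / 0.73391845 = 0.9871

Final posterior: 0.9871


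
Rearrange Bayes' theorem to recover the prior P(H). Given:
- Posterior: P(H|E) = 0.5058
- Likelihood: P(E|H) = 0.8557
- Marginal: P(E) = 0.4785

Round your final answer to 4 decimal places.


From Bayes' theorem: P(H|E) = P(E|H) × P(H) / P(E)

Rearranging for P(H):
P(H) = P(H|E) × P(E) / P(E|H)
     = 0.5058 × 0.4785 / 0.8557
     = 0.24202530 / 0.8557
     = 0.2828


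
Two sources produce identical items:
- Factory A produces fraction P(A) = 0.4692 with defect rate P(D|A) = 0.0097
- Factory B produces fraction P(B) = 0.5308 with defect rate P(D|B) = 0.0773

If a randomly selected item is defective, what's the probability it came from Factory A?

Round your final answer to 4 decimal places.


Let A = from Factory A, D = defective

Given:
- P(A) = 0.4692, P(B) = 0.5308
- P(D|A) = 0.0097, P(D|B) = 0.0773

Step 1: Find P(D)
P(D) = P(D|A)P(A) + P(D|B)P(B)
     = 0.0097 × 0.4692 + 0.0773 × 0.5308
     = 0.00455124 + 0.04103084
     = 0.04558208

Step 2: Apply Bayes' theorem
P(A|D) = P(D|A)P(A) / P(D)
       = 0.00455124 / 0.04558208
       = 0.0998


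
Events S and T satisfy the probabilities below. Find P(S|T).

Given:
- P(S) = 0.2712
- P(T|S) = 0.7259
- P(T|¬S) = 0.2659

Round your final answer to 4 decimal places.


Bayes' theorem: P(S|T) = P(T|S) × P(S) / P(T)

Step 1: Calculate P(T) using law of total probability
P(T) = P(T|S)P(S) + P(T|¬S)P(¬S)
     = 0.7259 × 0.2712 + 0.2659 × 0.7288
     = 0.19686408 + 0.19378792
     = 0.39065200

Step 2: Apply Bayes' theorem
P(S|T) = P(T|S) × P(S) / P(T)
       = 0.19686408 / 0.39065200
       = 0.5039


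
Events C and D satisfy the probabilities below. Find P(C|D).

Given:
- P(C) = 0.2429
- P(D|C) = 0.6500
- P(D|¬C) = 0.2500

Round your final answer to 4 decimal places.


Bayes' theorem: P(C|D) = P(D|C) × P(C) / P(D)

Step 1: Calculate P(D) using law of total probability
P(D) = P(D|C)P(C) + P(D|¬C)P(¬C)
     = 0.6500 × 0.2429 + 0.2500 × 0.7571
     = 0.15788500 + 0.18927500
     = 0.34716000

Step 2: Apply Bayes' theorem
P(C|D) = P(D|C) × P(C) / P(D)
       = 0.15788500 / 0.34716000
       = 0.4548


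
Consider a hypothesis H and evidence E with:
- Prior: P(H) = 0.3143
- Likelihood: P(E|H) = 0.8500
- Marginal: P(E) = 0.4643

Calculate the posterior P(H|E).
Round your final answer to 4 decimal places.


Using Bayes' theorem:

P(H|E) = P(E|H) × P(H) / P(E)
       = 0.8500 × 0.3143 / 0.4643
       = 0.26715500 / 0.4643
       = 0.5754

The evidence strengthens our belief in H.
Prior: 0.3143 → Posterior: 0.5754


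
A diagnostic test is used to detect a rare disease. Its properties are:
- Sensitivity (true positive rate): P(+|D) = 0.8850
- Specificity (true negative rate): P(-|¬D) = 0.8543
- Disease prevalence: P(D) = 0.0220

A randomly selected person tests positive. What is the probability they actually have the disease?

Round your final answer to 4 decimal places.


Let D = has disease, + = positive test

Given:
- P(D) = 0.0220 (prevalence)
- P(+|D) = 0.8850 (sensitivity)
- P(-|¬D) = 0.8543 (specificity)
- P(+|¬D) = 0.1457 (false positive rate = 1 - specificity)

Step 1: Find P(+)
P(+) = P(+|D)P(D) + P(+|¬D)P(¬D)
     = 0.8850 × 0.0220 + 0.1457 × 0.9780
     = 0.01947000 + 0.14249460
     = 0.16196460

Step 2: Apply Bayes' theorem for P(D|+)
P(D|+) = P(+|D)P(D) / P(+)
       = 0.01947000 / 0.16196460
       = 0.1202


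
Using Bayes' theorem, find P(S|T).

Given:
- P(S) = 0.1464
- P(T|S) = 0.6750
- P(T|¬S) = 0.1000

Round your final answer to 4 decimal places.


Bayes' theorem: P(S|T) = P(T|S) × P(S) / P(T)

Step 1: Calculate P(T) using law of total probability
P(T) = P(T|S)P(S) + P(T|¬S)P(¬S)
     = 0.6750 × 0.1464 + 0.1000 × 0.8536
     = 0.09882000 + 0.08536000
     = 0.18418000

Step 2: Apply Bayes' theorem
P(S|T) = P(T|S) × P(S) / P(T)
       = 0.09882000 / 0.18418000
       = 0.5365


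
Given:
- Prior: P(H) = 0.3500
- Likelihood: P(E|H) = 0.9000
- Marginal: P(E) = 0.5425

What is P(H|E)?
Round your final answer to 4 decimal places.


Using Bayes' theorem:

P(H|E) = P(E|H) × P(H) / P(E)
       = 0.9000 × 0.3500 / 0.5425
       = 0.31500000 / 0.5425
       = 0.5806

The evidence strengthens our belief in H.
Prior: 0.3500 → Posterior: 0.5806


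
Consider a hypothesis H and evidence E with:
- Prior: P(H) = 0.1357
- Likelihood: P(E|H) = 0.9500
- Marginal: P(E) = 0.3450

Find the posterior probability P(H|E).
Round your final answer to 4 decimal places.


Using Bayes' theorem:

P(H|E) = P(E|H) × P(H) / P(E)
       = 0.9500 × 0.1357 / 0.3450
       = 0.12891500 / 0.3450
       = 0.3737

The evidence strengthens our belief in H.
Prior: 0.1357 → Posterior: 0.3737


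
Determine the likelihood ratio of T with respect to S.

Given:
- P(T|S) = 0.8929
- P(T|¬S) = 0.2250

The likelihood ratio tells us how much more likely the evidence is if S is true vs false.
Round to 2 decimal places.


Likelihood Ratio (LR) = P(T|S) / P(T|¬S)

LR = 0.8929 / 0.2250
   = 3.97

The evidence is 3.97 times more likely if S is true than if S is false.
Because LR exceeds 1, T is evidence for S.


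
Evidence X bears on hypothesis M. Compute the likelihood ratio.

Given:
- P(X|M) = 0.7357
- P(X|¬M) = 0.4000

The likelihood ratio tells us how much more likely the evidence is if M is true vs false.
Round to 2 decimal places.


Likelihood Ratio (LR) = P(X|M) / P(X|¬M)

LR = 0.7357 / 0.4000
   = 1.84

The evidence is 1.84 times more likely if M is true than if M is false.
LR > 1, so observing X raises the odds in favor of M.


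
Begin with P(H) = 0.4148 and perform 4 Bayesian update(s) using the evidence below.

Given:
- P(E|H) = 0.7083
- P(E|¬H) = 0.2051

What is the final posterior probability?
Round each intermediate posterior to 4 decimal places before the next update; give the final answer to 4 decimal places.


Sequential Bayesian updating:

Initial prior: P(H) = 0.4148

Update 1:
  P(E) = 0.7083 × 0.4148 + 0.2051 × 0.5852 = 0.29380284 + 0.12002452 = 0.41382736
  P(H|E) = 0.29380284 / 0.41382736 = 0.7100

Update 2:
  P(E) = 0.7083 × 0.7100 + 0.2051 × 0.2900 = 0.50289300 + 0.05947900 = 0.56237200
  P(H|E) = 0.50289300 / 0.56237200 = 0.8942

Update 3:
  P(E) = 0.7083 × 0.8942 + 0.2051 × 0.1058 = 0.63336186 + 0.02169958 = 0.65506144
  P(H|E) = 0.63336186 / 0.65506144 = 0.9669

Update 4:
  P(E) = 0.7083 × 0.9669 + 0.2051 × 0.0331 = 0.68485527 + 0.00678881 = 0.69164408
  P(H|E) = 0.68485527 / 0.69164408 = 0.9902

Final posterior: 0.9902


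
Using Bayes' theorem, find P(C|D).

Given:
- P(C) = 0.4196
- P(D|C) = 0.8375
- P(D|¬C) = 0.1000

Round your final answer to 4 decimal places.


Bayes' theorem: P(C|D) = P(D|C) × P(C) / P(D)

Step 1: Calculate P(D) using law of total probability
P(D) = P(D|C)P(C) + P(D|¬C)P(¬C)
     = 0.8375 × 0.4196 + 0.1000 × 0.5804
     = 0.35141500 + 0.05804000
     = 0.40945500

Step 2: Apply Bayes' theorem
P(C|D) = P(D|C) × P(C) / P(D)
       = 0.35141500 / 0.40945500
       = 0.8583


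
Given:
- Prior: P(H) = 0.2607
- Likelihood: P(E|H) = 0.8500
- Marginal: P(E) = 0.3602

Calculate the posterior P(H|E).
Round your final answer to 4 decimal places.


Using Bayes' theorem:

P(H|E) = P(E|H) × P(H) / P(E)
       = 0.8500 × 0.2607 / 0.3602
       = 0.22159500 / 0.3602
       = 0.6152

The evidence strengthens our belief in H.
Prior: 0.2607 → Posterior: 0.6152


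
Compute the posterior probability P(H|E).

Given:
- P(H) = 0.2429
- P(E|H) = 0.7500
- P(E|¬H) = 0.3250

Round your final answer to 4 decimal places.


Bayes' theorem: P(H|E) = P(E|H) × P(H) / P(E)

Step 1: Calculate P(E) using law of total probability
P(E) = P(E|H)P(H) + P(E|¬H)P(¬H)
     = 0.7500 × 0.2429 + 0.3250 × 0.7571
     = 0.18217500 + 0.24605750
     = 0.42823250

Step 2: Apply Bayes' theorem
P(H|E) = P(E|H) × P(H) / P(E)
       = 0.18217500 / 0.42823250
       = 0.4254


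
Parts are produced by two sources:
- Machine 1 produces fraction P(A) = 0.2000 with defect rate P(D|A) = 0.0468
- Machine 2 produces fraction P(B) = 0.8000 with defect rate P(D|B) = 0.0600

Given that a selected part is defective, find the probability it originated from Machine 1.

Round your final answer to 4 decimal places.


Let A = from Machine 1, D = defective

Given:
- P(A) = 0.2000, P(B) = 0.8000
- P(D|A) = 0.0468, P(D|B) = 0.0600

Step 1: Find P(D)
P(D) = P(D|A)P(A) + P(D|B)P(B)
     = 0.0468 × 0.2000 + 0.0600 × 0.8000
     = 0.00936000 + 0.04800000
     = 0.05736000

Step 2: Apply Bayes' theorem
P(A|D) = P(D|A)P(A) / P(D)
       = 0.00936000 / 0.05736000
       = 0.1632


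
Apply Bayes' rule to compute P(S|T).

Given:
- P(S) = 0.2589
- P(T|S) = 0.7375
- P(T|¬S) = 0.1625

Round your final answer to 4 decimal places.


Bayes' theorem: P(S|T) = P(T|S) × P(S) / P(T)

Step 1: Calculate P(T) using law of total probability
P(T) = P(T|S)P(S) + P(T|¬S)P(¬S)
     = 0.7375 × 0.2589 + 0.1625 × 0.7411
     = 0.19093875 + 0.12042875
     = 0.31136750

Step 2: Apply Bayes' theorem
P(S|T) = P(T|S) × P(S) / P(T)
       = 0.19093875 / 0.31136750
       = 0.6132


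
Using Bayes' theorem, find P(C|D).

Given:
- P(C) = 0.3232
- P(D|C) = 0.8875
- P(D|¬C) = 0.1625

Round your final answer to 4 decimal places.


Bayes' theorem: P(C|D) = P(D|C) × P(C) / P(D)

Step 1: Calculate P(D) using law of total probability
P(D) = P(D|C)P(C) + P(D|¬C)P(¬C)
     = 0.8875 × 0.3232 + 0.1625 × 0.6768
     = 0.28684000 + 0.10998000
     = 0.39682000

Step 2: Apply Bayes' theorem
P(C|D) = P(D|C) × P(C) / P(D)
       = 0.28684000 / 0.39682000
       = 0.7228


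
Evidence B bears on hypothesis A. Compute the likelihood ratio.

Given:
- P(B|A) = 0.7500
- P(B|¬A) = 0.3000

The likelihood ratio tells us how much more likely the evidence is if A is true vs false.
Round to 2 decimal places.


Likelihood Ratio (LR) = P(B|A) / P(B|¬A)

LR = 0.7500 / 0.3000
   = 2.50

The evidence is 2.50 times more likely if A is true than if A is false.
Because LR exceeds 1, B is evidence for A.


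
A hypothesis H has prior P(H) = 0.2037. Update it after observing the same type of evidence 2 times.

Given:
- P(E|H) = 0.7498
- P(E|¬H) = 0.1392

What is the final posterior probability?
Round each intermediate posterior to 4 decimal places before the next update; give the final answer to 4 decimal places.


Sequential Bayesian updating:

Initial prior: P(H) = 0.2037

Update 1:
  P(E) = 0.7498 × 0.2037 + 0.1392 × 0.7963 = 0.15273426 + 0.11084496 = 0.26357922
  P(H|E) = 0.15273426 / 0.26357922 = 0.5795

Update 2:
  P(E) = 0.7498 × 0.5795 + 0.1392 × 0.4205 = 0.43450910 + 0.05853360 = 0.49304270
  P(H|E) = 0.43450910 / 0.49304270 = 0.8813

Final posterior: 0.8813


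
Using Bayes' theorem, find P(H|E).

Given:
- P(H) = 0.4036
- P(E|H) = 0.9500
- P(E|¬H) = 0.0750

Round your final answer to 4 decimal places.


Bayes' theorem: P(H|E) = P(E|H) × P(H) / P(E)

Step 1: Calculate P(E) using law of total probability
P(E) = P(E|H)P(H) + P(E|¬H)P(¬H)
     = 0.9500 × 0.4036 + 0.0750 × 0.5964
     = 0.38342000 + 0.04473000
     = 0.42815000

Step 2: Apply Bayes' theorem
P(H|E) = P(E|H) × P(H) / P(E)
       = 0.38342000 / 0.42815000
       = 0.8955


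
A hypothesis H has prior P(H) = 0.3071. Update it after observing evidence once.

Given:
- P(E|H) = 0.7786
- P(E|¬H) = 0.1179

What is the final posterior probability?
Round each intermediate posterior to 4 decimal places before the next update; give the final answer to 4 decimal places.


Sequential Bayesian updating:

Initial prior: P(H) = 0.3071

Update 1:
  P(E) = 0.7786 × 0.3071 + 0.1179 × 0.6929 = 0.23910806 + 0.08169291 = 0.32080097
  P(H|E) = 0.23910806 / 0.32080097 = 0.7453

Final posterior: 0.7453


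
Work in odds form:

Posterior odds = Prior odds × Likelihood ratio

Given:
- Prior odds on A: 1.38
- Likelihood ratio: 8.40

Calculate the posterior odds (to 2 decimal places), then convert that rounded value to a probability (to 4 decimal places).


Step 1: Calculate posterior odds
Posterior odds = Prior odds × LR
               = 1.38 × 8.40
               = 11.59

Step 2: Convert to probability
P(A|E) = Posterior odds / (1 + Posterior odds)
       = 11.59 / (1 + 11.59)
       = 11.59 / 12.59
       = 0.9206

The evidence increased P(A) from 0.5798 to 0.9206.


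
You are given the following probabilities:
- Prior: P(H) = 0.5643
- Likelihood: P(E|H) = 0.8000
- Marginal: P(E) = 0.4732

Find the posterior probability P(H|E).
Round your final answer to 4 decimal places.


Using Bayes' theorem:

P(H|E) = P(E|H) × P(H) / P(E)
       = 0.8000 × 0.5643 / 0.4732
       = 0.45144000 / 0.4732
       = 0.9540

The evidence strengthens our belief in H.
Prior: 0.5643 → Posterior: 0.9540


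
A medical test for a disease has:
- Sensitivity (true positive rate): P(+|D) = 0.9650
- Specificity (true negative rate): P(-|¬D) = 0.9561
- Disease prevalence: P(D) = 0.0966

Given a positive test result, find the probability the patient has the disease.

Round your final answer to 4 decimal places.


Let D = has disease, + = positive test

Given:
- P(D) = 0.0966 (prevalence)
- P(+|D) = 0.9650 (sensitivity)
- P(-|¬D) = 0.9561 (specificity)
- P(+|¬D) = 0.0439 (false positive rate = 1 - specificity)

Step 1: Find P(+)
P(+) = P(+|D)P(D) + P(+|¬D)P(¬D)
     = 0.9650 × 0.0966 + 0.0439 × 0.9034
     = 0.09321900 + 0.03965926
     = 0.13287826

Step 2: Apply Bayes' theorem for P(D|+)
P(D|+) = P(+|D)P(D) / P(+)
       = 0.09321900 / 0.13287826
       = 0.7015


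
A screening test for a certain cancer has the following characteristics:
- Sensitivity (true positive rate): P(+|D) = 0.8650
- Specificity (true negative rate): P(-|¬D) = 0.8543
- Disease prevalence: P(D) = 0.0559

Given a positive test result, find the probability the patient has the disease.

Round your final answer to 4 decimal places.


Let D = has disease, + = positive test

Given:
- P(D) = 0.0559 (prevalence)
- P(+|D) = 0.8650 (sensitivity)
- P(-|¬D) = 0.8543 (specificity)
- P(+|¬D) = 0.1457 (false positive rate = 1 - specificity)

Step 1: Find P(+)
P(+) = P(+|D)P(D) + P(+|¬D)P(¬D)
     = 0.8650 × 0.0559 + 0.1457 × 0.9441
     = 0.04835350 + 0.13755537
     = 0.18590887

Step 2: Apply Bayes' theorem for P(D|+)
P(D|+) = P(+|D)P(D) / P(+)
       = 0.04835350 / 0.18590887
       = 0.2601
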